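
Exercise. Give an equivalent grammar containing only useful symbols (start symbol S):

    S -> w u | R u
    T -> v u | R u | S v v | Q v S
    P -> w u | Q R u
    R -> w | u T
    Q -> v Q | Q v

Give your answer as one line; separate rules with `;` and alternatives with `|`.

Generating nonterminals: {P, R, S, T}.
Reachable from S after that: {R, S, T}.
Removed useless symbols: {P, Q} and every production mentioning them.

S -> w u | R u; T -> v u | R u | S v v; R -> w | u T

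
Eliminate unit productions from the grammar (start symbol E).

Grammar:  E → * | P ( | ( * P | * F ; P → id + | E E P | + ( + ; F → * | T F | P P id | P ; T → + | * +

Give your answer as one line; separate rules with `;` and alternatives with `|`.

Unit pairs: F ⇒* {P}.
Replace each nonterminal's rules with the union of the non-unit rules of every nonterminal it unit-derives.

E → * | P ( | ( * P | * F; P → id + | E E P | + ( +; F → * | T F | P P id | id + | E E P | + ( +; T → + | * +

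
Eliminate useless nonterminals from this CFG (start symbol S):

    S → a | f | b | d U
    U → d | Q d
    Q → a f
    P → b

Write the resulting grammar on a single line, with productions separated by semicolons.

Generating nonterminals: {P, Q, S, U}.
Reachable from S after that: {Q, S, U}.
Removed useless symbols: {P} and every production mentioning them.

S → a | f | b | d U; U → d | Q d; Q → a f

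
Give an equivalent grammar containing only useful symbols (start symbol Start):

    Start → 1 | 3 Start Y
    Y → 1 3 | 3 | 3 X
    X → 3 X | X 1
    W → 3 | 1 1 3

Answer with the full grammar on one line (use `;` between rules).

Generating nonterminals: {Start, W, Y}.
Reachable from Start after that: {Start, Y}.
Removed useless symbols: {W, X} and every production mentioning them.

Start → 1 | 3 Start Y; Y → 1 3 | 3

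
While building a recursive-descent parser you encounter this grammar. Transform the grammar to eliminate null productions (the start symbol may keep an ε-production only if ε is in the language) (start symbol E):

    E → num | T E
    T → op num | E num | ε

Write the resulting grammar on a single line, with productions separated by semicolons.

E → num | T E; T → op num | E num

Nullable nonterminals: {T}.
ε ∉ L(G), so no ε-production is kept.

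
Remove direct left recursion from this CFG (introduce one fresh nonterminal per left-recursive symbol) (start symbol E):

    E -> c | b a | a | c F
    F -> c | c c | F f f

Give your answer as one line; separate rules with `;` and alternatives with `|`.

E -> c | b a | a | c F; F -> c F' | c c F'; F' -> f f F' | epsilon

Directly left-recursive nonterminal: F.
For F: α = {f f}, β = {c, c c}. Rewrite as F → β F' and F' → α F' | ε.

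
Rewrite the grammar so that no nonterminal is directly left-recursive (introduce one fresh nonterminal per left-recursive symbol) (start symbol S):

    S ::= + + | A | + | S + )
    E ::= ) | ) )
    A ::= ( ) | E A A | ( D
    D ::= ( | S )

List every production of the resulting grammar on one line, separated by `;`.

S ::= + + S' | A S' | + S'; E ::= ) | ) ); A ::= ( ) | E A A | ( D; D ::= ( | S ); S' ::= + ) S' | ε

Left recursion appears on S.
For S: α = {+ )}, β = {+ +, A, +}. Rewrite as S → β S' and S' → α S' | ε.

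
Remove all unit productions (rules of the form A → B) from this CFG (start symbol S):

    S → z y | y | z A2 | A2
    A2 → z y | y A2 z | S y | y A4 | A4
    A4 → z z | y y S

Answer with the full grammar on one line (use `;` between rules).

Unit pairs: A2 ⇒* {A4}; S ⇒* {A2, A4}.
Replace each nonterminal's rules with the union of the non-unit rules of every nonterminal it unit-derives.

S → z z | y y S | z y | y A2 z | S y | y A4 | y | z A2; A2 → z z | y y S | z y | y A2 z | S y | y A4; A4 → z z | y y S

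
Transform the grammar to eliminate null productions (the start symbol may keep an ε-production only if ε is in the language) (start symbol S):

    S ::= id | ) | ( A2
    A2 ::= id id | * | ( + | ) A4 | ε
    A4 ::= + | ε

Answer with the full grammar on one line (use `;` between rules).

The nullable symbols are {A2, A4}.
ε ∉ L(G), so no ε-production is kept.
Expand every rule over subsets of its nullable positions: S → ( A2 gives ( A2 | (. A2 → ) A4 gives ) A4 | ).

S ::= id | ) | ( A2 | (; A2 ::= id id | * | ( + | ) A4 | ); A4 ::= +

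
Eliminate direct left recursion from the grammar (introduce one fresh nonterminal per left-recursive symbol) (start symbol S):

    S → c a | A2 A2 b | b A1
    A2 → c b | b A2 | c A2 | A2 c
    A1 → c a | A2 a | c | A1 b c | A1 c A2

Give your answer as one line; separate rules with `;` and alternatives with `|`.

S → c a | A2 A2 b | b A1; A2 → c b A2' | b A2 A2' | c A2 A2'; A1 → c a A1' | A2 a A1' | c A1'; A2' → c A2' | eps; A1' → b c A1' | c A2 A1' | eps

Left recursion appears on A2, A1.
For A2: α = {c}, β = {c b, b A2, c A2}. Rewrite as A2 → β A2' and A2' → α A2' | ε.
For A1: α = {b c, c A2}, β = {c a, A2 a, c}. Rewrite as A1 → β A1' and A1' → α A1' | ε.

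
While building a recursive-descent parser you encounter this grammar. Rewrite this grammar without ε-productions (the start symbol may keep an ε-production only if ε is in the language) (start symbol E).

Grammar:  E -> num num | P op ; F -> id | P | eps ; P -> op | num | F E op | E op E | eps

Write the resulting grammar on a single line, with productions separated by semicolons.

Nullable set = {F, P}.
ε ∉ L(G), so no ε-production is kept.
Add the nullable-subset variants: E → P op gives P op | op. P → F E op gives F E op | E op.

E -> num num | P op | op; F -> id | P; P -> op | num | F E op | E op | E op E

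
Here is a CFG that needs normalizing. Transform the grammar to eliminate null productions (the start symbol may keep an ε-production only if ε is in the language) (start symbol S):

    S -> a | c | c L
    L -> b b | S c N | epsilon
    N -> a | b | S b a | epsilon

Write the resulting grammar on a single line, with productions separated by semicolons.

Nullable set = {L, N}.
ε ∉ L(G), so no ε-production is kept.
For each production, add variants omitting each subset of nullable occurrences: L → S c N gives S c N | S c.

S -> a | c | c L; L -> b b | S c N | S c; N -> a | b | S b a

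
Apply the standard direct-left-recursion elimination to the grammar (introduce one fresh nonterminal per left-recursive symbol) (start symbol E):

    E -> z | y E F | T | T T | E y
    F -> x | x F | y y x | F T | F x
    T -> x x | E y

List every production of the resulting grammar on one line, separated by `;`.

Directly left-recursive nonterminals: E, F.
For E: α = {y}, β = {z, y E F, T, T T}. Rewrite as E → β E' and E' → α E' | ε.
For F: α = {T, x}, β = {x, x F, y y x}. Rewrite as F → β F' and F' → α F' | ε.

E -> z E' | y E F E' | T E' | T T E'; F -> x F' | x F F' | y y x F'; T -> x x | E y; E' -> y E' | ε; F' -> T F' | x F' | ε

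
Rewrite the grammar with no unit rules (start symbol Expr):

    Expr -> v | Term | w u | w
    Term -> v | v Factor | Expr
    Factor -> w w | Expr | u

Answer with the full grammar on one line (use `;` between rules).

Expr -> v | v Factor | w u | w; Term -> v | v Factor | w u | w; Factor -> v | v Factor | w w | u | w u | w

Unit pairs: Expr ⇒* {Term}; Factor ⇒* {Expr, Term}; Term ⇒* {Expr}.
For every A with A ⇒* B via unit rules, add B's non-unit alternatives to A; then delete every rule of the form X → Y.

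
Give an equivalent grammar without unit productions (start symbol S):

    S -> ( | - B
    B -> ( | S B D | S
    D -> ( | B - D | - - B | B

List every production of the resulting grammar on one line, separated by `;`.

S -> ( | - B; B -> ( | S B D | - B; D -> ( | S B D | - B | B - D | - - B

Unit pairs: B ⇒* {S}; D ⇒* {B, S}.
For each unit pair (A, B), copy every non-unit production of B to A, then drop all unit productions.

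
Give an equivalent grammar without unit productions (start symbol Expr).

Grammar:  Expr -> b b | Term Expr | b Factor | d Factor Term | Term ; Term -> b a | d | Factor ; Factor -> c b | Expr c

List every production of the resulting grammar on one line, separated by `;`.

Expr -> b a | d | c b | Expr c | b b | Term Expr | b Factor | d Factor Term; Term -> b a | d | c b | Expr c; Factor -> c b | Expr c

Unit pairs: Expr ⇒* {Factor, Term}; Term ⇒* {Factor}.
For each unit pair (A, B), copy every non-unit production of B to A, then drop all unit productions.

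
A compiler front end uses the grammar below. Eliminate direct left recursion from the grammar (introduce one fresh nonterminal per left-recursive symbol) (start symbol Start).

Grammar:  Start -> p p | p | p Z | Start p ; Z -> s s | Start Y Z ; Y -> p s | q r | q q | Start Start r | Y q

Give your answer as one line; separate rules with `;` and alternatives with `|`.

Start -> p p Start1 | p Start1 | p Z Start1; Z -> s s | Start Y Z; Y -> p s Y1 | q r Y1 | q q Y1 | Start Start r Y1; Start1 -> p Start1 | ε; Y1 -> q Y1 | ε

Directly left-recursive nonterminals: Start, Y.
For Start: α = {p}, β = {p p, p, p Z}. Rewrite as Start → β Start1 and Start1 → α Start1 | ε.
For Y: α = {q}, β = {p s, q r, q q, Start Start r}. Rewrite as Y → β Y1 and Y1 → α Y1 | ε.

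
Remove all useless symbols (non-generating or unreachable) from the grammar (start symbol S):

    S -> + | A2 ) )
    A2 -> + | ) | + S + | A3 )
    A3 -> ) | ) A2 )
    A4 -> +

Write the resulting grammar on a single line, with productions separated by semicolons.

S -> + | A2 ) ); A2 -> + | ) | + S + | A3 ); A3 -> ) | ) A2 )

Generating nonterminals: {A2, A3, A4, S}.
Reachable from S after that: {A2, A3, S}.
Removed useless symbols: {A4} and every production mentioning them.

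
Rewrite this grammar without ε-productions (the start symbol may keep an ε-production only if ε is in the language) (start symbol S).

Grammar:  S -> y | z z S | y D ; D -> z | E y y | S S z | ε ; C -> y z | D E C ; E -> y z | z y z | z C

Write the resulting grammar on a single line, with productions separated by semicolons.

S -> y | z z S | y D; D -> z | E y y | S S z; C -> y z | D E C | E C; E -> y z | z y z | z C

Nullable set = {D}.
ε ∉ L(G), so no ε-production is kept.
Add the nullable-subset variants: C → D E C gives D E C | E C.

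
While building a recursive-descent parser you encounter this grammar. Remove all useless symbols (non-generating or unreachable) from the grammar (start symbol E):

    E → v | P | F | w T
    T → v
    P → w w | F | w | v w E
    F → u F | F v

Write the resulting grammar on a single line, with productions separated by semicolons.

E → v | P | w T; T → v; P → w w | w | v w E

Generating nonterminals: {E, P, T}.
Reachable from E after that: {E, P, T}.
Removed useless symbols: {F} and every production mentioning them.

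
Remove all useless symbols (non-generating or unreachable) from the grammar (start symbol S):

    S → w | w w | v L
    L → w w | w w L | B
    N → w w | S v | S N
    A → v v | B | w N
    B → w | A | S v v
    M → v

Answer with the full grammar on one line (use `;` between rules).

Generating nonterminals: {A, B, L, M, N, S}.
Reachable from S after that: {A, B, L, N, S}.
Removed useless symbols: {M} and every production mentioning them.

S → w | w w | v L; L → w w | w w L | B; N → w w | S v | S N; A → v v | B | w N; B → w | A | S v v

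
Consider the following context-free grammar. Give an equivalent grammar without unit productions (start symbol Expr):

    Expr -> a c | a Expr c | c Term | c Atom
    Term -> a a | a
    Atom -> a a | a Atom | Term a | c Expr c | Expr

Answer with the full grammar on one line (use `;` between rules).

Unit pairs: Atom ⇒* {Expr}.
Replace each nonterminal's rules with the union of the non-unit rules of every nonterminal it unit-derives.

Expr -> a c | a Expr c | c Term | c Atom; Term -> a a | a; Atom -> a a | a Atom | Term a | c Expr c | a c | a Expr c | c Term | c Atom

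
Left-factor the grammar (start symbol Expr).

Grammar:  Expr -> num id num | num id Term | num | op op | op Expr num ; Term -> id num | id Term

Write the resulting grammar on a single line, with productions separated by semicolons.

Expr has alternatives sharing prefix 'num': factor to Expr → num Expr1 with Expr1 → id num | id Term | ε.
Expr has alternatives sharing prefix 'op': factor to Expr → op Expr2 with Expr2 → op | Expr num.
Term has alternatives sharing prefix 'id': factor to Term → id Term1 with Term1 → num | Term.
Expr1 has alternatives sharing prefix 'id': factor to Expr1 → id Expr11 with Expr11 → num | Term.

Expr -> num Expr1 | op Expr2; Term -> id Term1; Expr1 -> ε | id Expr11; Expr2 -> op | Expr num; Term1 -> num | Term; Expr11 -> num | Term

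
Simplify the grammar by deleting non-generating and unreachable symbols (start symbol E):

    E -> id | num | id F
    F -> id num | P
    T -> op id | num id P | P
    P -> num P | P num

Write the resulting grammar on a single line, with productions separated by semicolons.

Generating nonterminals: {E, F, T}.
Reachable from E after that: {E, F}.
Removed useless symbols: {P, T} and every production mentioning them.

E -> id | num | id F; F -> id num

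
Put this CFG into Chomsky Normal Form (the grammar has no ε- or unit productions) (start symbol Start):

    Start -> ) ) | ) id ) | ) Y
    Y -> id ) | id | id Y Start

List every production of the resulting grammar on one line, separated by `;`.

Introduce a nonterminal for each terminal appearing in a rule of length ≥ 2: X1 → ), X2 → id.
Binarize each right-hand side of length ≥ 3 by chaining fresh nonterminals (Y1, Y2, …): affected rules were Start → X1 X2 X1; Y → X2 Y Start.

Start -> X1 X1 | X1 Y1 | X1 Y; Y -> X2 X1 | id | X2 Y2; X1 -> ); X2 -> id; Y1 -> X2 X1; Y2 -> Y Start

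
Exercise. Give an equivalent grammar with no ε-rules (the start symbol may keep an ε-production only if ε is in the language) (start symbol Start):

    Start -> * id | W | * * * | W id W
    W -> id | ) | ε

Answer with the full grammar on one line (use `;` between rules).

Start -> * id | W | * * * | W id W | W id | id W | id | ε; W -> id | )

Nullable set = {Start, W}.
ε ∈ L(G) since Start is nullable, so keep Start → ε.
For each production, add variants omitting each subset of nullable occurrences: Start → W id W gives W id W | W id | id W | id.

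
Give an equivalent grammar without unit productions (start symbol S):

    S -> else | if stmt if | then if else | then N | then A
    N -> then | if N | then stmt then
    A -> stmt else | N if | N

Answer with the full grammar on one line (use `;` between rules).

S -> else | if stmt if | then if else | then N | then A; N -> then | if N | then stmt then; A -> then | if N | then stmt then | stmt else | N if

Unit pairs: A ⇒* {N}.
Replace each nonterminal's rules with the union of the non-unit rules of every nonterminal it unit-derives.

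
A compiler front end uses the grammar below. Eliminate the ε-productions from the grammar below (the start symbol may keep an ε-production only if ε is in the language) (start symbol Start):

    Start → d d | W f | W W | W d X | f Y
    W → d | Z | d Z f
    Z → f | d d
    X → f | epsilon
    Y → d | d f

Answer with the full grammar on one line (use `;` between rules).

Start → d d | W f | W W | W d X | W d | f Y; W → d | Z | d Z f; Z → f | d d; X → f; Y → d | d f

The nullable symbols are {X}.
ε ∉ L(G), so no ε-production is kept.
Add the nullable-subset variants: Start → W d X gives W d X | W d.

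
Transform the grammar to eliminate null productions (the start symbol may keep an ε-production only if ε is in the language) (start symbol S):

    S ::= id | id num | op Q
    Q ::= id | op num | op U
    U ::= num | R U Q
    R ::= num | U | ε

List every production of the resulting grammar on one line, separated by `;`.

S ::= id | id num | op Q; Q ::= id | op num | op U; U ::= num | R U Q | U Q; R ::= num | U

Nullable nonterminals: {R}.
ε ∉ L(G), so no ε-production is kept.
For each production, add variants omitting each subset of nullable occurrences: U → R U Q gives R U Q | U Q.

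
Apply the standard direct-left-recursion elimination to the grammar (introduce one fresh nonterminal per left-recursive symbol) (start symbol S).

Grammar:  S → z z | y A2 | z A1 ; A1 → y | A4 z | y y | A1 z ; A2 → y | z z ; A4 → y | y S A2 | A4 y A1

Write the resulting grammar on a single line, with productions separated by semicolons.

Directly left-recursive nonterminals: A1, A4.
For A1: α = {z}, β = {y, A4 z, y y}. Rewrite as A1 → β A1' and A1' → α A1' | ε.
For A4: α = {y A1}, β = {y, y S A2}. Rewrite as A4 → β A4' and A4' → α A4' | ε.

S → z z | y A2 | z A1; A1 → y A1' | A4 z A1' | y y A1'; A2 → y | z z; A4 → y A4' | y S A2 A4'; A1' → z A1' | eps; A4' → y A1 A4' | eps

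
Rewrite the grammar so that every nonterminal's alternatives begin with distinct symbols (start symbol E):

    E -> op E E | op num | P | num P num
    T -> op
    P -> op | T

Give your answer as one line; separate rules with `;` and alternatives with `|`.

E -> P | num P num | op E'; T -> op; P -> op | T; E' -> E E | num

E has alternatives sharing prefix 'op': factor to E → op E' with E' → E E | num.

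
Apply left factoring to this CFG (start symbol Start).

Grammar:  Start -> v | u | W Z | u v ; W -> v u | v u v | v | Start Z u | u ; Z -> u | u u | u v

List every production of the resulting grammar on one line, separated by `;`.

Start -> v | W Z | u Start1; W -> Start Z u | u | v W1; Z -> u Z1; Start1 -> ε | v; W1 -> ε | u W11; Z1 -> ε | u | v; W11 -> ε | v

Start has alternatives sharing prefix 'u': factor to Start → u Start1 with Start1 → ε | v.
W has alternatives sharing prefix 'v': factor to W → v W1 with W1 → u | u v | ε.
Z has alternatives sharing prefix 'u': factor to Z → u Z1 with Z1 → ε | u | v.
W1 has alternatives sharing prefix 'u': factor to W1 → u W11 with W11 → ε | v.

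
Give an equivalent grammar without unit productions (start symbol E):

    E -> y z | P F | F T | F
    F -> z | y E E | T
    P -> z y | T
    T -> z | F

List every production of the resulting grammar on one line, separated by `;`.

E -> y z | P F | F T | z | y E E; F -> z | y E E; P -> z | y E E | z y; T -> z | y E E

Unit pairs: E ⇒* {F, T}; F ⇒* {T}; P ⇒* {F, T}; T ⇒* {F}.
Replace each nonterminal's rules with the union of the non-unit rules of every nonterminal it unit-derives.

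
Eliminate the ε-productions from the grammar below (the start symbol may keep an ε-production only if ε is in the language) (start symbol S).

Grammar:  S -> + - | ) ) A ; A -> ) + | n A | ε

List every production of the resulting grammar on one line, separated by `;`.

S -> + - | ) ) A | ) ); A -> ) + | n A | n

The nullable symbols are {A}.
ε ∉ L(G), so no ε-production is kept.
For each production, add variants omitting each subset of nullable occurrences: S → ) ) A gives ) ) A | ) ). A → n A gives n A | n.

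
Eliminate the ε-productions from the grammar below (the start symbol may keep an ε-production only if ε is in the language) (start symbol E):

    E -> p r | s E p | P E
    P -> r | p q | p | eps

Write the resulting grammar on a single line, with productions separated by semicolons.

Nullable nonterminals: {P}.
ε ∉ L(G), so no ε-production is kept.

E -> p r | s E p | P E; P -> r | p q | p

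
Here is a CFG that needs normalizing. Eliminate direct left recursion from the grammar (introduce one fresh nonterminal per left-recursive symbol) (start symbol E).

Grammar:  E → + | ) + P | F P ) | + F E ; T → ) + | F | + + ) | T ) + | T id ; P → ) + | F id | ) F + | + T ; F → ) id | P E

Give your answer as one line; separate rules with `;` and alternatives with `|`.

Directly left-recursive nonterminal: T.
For T: α = {) +, id}, β = {) +, F, + + )}. Rewrite as T → β T' and T' → α T' | ε.

E → + | ) + P | F P ) | + F E; T → ) + T' | F T' | + + ) T'; P → ) + | F id | ) F + | + T; F → ) id | P E; T' → ) + T' | id T' | ε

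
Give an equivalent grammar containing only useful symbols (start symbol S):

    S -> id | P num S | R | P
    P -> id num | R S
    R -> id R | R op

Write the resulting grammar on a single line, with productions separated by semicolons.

Generating nonterminals: {P, S}.
Reachable from S after that: {P, S}.
Removed useless symbols: {R} and every production mentioning them.

S -> id | P num S | P; P -> id num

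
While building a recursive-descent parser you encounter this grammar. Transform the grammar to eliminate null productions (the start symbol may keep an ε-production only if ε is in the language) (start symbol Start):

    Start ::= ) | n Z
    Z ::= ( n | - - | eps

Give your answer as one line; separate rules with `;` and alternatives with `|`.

Start ::= ) | n Z | n; Z ::= ( n | - -

Nullable set = {Z}.
ε ∉ L(G), so no ε-production is kept.
Expand every rule over subsets of its nullable positions: Start → n Z gives n Z | n.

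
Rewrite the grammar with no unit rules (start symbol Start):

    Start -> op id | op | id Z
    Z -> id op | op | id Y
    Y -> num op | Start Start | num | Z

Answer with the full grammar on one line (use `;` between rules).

Unit pairs: Y ⇒* {Z}.
For each unit pair (A, B), copy every non-unit production of B to A, then drop all unit productions.

Start -> op id | op | id Z; Z -> id op | op | id Y; Y -> id op | op | id Y | num op | Start Start | num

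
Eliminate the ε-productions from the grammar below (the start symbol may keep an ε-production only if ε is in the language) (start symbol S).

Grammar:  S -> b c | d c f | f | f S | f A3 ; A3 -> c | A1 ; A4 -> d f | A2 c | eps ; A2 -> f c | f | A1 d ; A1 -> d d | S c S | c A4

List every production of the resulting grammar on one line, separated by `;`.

The nullable symbols are {A4}.
ε ∉ L(G), so no ε-production is kept.
Add the nullable-subset variants: A1 → c A4 gives c A4 | c.

S -> b c | d c f | f | f S | f A3; A3 -> c | A1; A4 -> d f | A2 c; A2 -> f c | f | A1 d; A1 -> d d | S c S | c A4 | c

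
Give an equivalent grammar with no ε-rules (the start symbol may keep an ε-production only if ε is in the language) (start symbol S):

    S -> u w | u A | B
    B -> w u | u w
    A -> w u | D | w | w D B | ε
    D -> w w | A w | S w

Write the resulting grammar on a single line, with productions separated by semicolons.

S -> u w | u A | u | B; B -> w u | u w; A -> w u | D | w | w D B; D -> w w | A w | w | S w

The nullable symbols are {A}.
ε ∉ L(G), so no ε-production is kept.
Add the nullable-subset variants: S → u A gives u A | u. D → A w gives A w | w.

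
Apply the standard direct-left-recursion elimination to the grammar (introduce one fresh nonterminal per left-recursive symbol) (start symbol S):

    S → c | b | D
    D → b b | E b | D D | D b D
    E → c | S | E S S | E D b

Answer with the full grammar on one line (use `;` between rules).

Directly left-recursive nonterminals: D, E.
For D: α = {D, b D}, β = {b b, E b}. Rewrite as D → β D' and D' → α D' | ε.
For E: α = {S S, D b}, β = {c, S}. Rewrite as E → β E' and E' → α E' | ε.

S → c | b | D; D → b b D' | E b D'; E → c E' | S E'; D' → D D' | b D D' | ε; E' → S S E' | D b E' | ε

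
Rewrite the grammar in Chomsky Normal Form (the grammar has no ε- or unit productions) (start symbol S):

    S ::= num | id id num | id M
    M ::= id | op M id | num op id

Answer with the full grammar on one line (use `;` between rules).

Introduce a nonterminal for each terminal appearing in a rule of length ≥ 2: X1 → id, X2 → num, X3 → op.
Binarize each right-hand side of length ≥ 3 by chaining fresh nonterminals (Y1, Y2, …): affected rules were S → X1 X1 X2; M → X3 M X1; M → X2 X3 X1.

S ::= num | X1 Y1 | X1 M; M ::= id | X3 Y2 | X2 Y3; X1 ::= id; X2 ::= num; X3 ::= op; Y1 ::= X1 X2; Y2 ::= M X1; Y3 ::= X3 X1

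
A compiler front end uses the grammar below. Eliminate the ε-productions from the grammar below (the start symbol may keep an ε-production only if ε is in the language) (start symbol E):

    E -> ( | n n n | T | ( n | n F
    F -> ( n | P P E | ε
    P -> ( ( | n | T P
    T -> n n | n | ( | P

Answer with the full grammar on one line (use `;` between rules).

E -> ( | n n n | T | ( n | n F | n; F -> ( n | P P E; P -> ( ( | n | T P; T -> n n | n | ( | P

The nullable symbols are {F}.
ε ∉ L(G), so no ε-production is kept.
Add the nullable-subset variants: E → n F gives n F | n.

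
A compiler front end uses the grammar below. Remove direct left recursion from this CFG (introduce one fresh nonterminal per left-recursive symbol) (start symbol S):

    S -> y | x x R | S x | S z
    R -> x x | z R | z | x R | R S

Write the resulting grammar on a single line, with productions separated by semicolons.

Directly left-recursive nonterminals: S, R.
For S: α = {x, z}, β = {y, x x R}. Rewrite as S → β S' and S' → α S' | ε.
For R: α = {S}, β = {x x, z R, z, x R}. Rewrite as R → β R' and R' → α R' | ε.

S -> y S' | x x R S'; R -> x x R' | z R R' | z R' | x R R'; S' -> x S' | z S' | ε; R' -> S R' | ε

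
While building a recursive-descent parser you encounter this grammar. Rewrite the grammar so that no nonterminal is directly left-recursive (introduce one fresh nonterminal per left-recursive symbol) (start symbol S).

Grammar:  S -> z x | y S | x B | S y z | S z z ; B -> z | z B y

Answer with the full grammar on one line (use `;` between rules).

Left recursion appears on S.
For S: α = {y z, z z}, β = {z x, y S, x B}. Rewrite as S → β S' and S' → α S' | ε.

S -> z x S' | y S S' | x B S'; B -> z | z B y; S' -> y z S' | z z S' | ε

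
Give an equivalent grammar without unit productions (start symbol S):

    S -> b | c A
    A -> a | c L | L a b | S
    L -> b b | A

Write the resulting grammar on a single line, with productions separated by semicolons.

Unit pairs: A ⇒* {S}; L ⇒* {A, S}.
For every A with A ⇒* B via unit rules, add B's non-unit alternatives to A; then delete every rule of the form X → Y.

S -> b | c A; A -> b | c A | a | c L | L a b; L -> b b | b | c A | a | c L | L a b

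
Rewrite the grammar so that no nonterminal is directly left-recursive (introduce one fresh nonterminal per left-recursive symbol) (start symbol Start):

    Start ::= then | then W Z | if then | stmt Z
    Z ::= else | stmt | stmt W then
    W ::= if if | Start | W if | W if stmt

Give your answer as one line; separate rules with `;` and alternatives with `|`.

W is directly left-recursive.
For W: α = {if, if stmt}, β = {if if, Start}. Rewrite as W → β W1 and W1 → α W1 | ε.

Start ::= then | then W Z | if then | stmt Z; Z ::= else | stmt | stmt W then; W ::= if if W1 | Start W1; W1 ::= if W1 | if stmt W1 | eps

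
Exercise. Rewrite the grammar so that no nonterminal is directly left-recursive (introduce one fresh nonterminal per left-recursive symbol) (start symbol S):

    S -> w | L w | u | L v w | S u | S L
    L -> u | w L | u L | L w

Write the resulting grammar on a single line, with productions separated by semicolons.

S -> w S' | L w S' | u S' | L v w S'; L -> u L' | w L L' | u L L'; S' -> u S' | L S' | eps; L' -> w L' | eps

Left recursion appears on S, L.
For S: α = {u, L}, β = {w, L w, u, L v w}. Rewrite as S → β S' and S' → α S' | ε.
For L: α = {w}, β = {u, w L, u L}. Rewrite as L → β L' and L' → α L' | ε.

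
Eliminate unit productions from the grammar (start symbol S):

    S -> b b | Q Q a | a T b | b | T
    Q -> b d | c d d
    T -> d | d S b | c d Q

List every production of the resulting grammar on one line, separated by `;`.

Unit pairs: S ⇒* {T}.
For every A with A ⇒* B via unit rules, add B's non-unit alternatives to A; then delete every rule of the form X → Y.

S -> b b | Q Q a | a T b | b | d | d S b | c d Q; Q -> b d | c d d; T -> d | d S b | c d Q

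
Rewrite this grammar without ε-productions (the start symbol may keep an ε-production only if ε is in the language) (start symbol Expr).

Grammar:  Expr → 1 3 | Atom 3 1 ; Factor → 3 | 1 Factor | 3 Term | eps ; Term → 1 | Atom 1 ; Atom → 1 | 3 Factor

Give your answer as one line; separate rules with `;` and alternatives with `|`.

Expr → 1 3 | Atom 3 1; Factor → 3 | 1 Factor | 1 | 3 Term; Term → 1 | Atom 1; Atom → 1 | 3 Factor | 3

The nullable symbols are {Factor}.
ε ∉ L(G), so no ε-production is kept.
For each production, add variants omitting each subset of nullable occurrences: Factor → 1 Factor gives 1 Factor | 1. Atom → 3 Factor gives 3 Factor | 3.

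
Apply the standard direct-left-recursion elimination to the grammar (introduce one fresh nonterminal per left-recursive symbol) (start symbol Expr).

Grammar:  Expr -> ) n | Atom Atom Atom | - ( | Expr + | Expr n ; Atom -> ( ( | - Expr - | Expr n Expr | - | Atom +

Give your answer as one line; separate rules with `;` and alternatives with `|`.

Expr -> ) n Expr1 | Atom Atom Atom Expr1 | - ( Expr1; Atom -> ( ( Atom1 | - Expr - Atom1 | Expr n Expr Atom1 | - Atom1; Expr1 -> + Expr1 | n Expr1 | ε; Atom1 -> + Atom1 | ε

Left recursion appears on Expr, Atom.
For Expr: α = {+, n}, β = {) n, Atom Atom Atom, - (}. Rewrite as Expr → β Expr1 and Expr1 → α Expr1 | ε.
For Atom: α = {+}, β = {( (, - Expr -, Expr n Expr, -}. Rewrite as Atom → β Atom1 and Atom1 → α Atom1 | ε.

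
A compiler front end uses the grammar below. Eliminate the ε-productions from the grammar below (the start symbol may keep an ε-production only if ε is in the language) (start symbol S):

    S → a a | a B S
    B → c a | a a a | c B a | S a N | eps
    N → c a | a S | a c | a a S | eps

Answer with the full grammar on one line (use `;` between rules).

S → a a | a B S | a S; B → c a | a a a | c B a | S a N | S a; N → c a | a S | a c | a a S

The nullable symbols are {B, N}.
ε ∉ L(G), so no ε-production is kept.
For each production, add variants omitting each subset of nullable occurrences: S → a B S gives a B S | a S. B → S a N gives S a N | S a.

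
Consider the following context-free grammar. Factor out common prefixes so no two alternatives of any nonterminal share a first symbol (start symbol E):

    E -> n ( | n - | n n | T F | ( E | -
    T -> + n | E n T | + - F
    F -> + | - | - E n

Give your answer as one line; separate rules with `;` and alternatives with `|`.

E -> T F | ( E | - | n E'; T -> E n T | + T'; F -> + | - F'; E' -> ( | - | n; T' -> n | - F; F' -> ε | E n

E has alternatives sharing prefix 'n': factor to E → n E' with E' → ( | - | n.
T has alternatives sharing prefix '+': factor to T → + T' with T' → n | - F.
F has alternatives sharing prefix '-': factor to F → - F' with F' → ε | E n.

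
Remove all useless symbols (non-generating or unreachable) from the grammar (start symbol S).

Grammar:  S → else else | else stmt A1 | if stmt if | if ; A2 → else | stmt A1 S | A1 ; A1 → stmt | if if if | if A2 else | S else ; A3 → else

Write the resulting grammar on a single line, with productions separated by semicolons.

Generating nonterminals: {A1, A2, A3, S}.
Reachable from S after that: {A1, A2, S}.
Removed useless symbols: {A3} and every production mentioning them.

S → else else | else stmt A1 | if stmt if | if; A2 → else | stmt A1 S | A1; A1 → stmt | if if if | if A2 else | S else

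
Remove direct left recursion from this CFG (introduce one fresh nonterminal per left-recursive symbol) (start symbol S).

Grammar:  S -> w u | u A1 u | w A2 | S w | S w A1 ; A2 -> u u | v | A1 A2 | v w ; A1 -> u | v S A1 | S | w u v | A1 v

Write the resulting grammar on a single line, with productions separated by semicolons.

S -> w u S' | u A1 u S' | w A2 S'; A2 -> u u | v | A1 A2 | v w; A1 -> u A1' | v S A1 A1' | S A1' | w u v A1'; S' -> w S' | w A1 S' | ε; A1' -> v A1' | ε

S, A1 are directly left-recursive.
For S: α = {w, w A1}, β = {w u, u A1 u, w A2}. Rewrite as S → β S' and S' → α S' | ε.
For A1: α = {v}, β = {u, v S A1, S, w u v}. Rewrite as A1 → β A1' and A1' → α A1' | ε.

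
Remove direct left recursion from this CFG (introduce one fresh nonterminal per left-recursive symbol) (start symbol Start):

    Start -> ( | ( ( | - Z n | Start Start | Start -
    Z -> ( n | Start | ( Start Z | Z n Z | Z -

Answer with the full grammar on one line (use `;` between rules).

Start, Z are directly left-recursive.
For Start: α = {Start, -}, β = {(, ( (, - Z n}. Rewrite as Start → β Start1 and Start1 → α Start1 | ε.
For Z: α = {n Z, -}, β = {( n, Start, ( Start Z}. Rewrite as Z → β Z1 and Z1 → α Z1 | ε.

Start -> ( Start1 | ( ( Start1 | - Z n Start1; Z -> ( n Z1 | Start Z1 | ( Start Z Z1; Start1 -> Start Start1 | - Start1 | epsilon; Z1 -> n Z Z1 | - Z1 | epsilon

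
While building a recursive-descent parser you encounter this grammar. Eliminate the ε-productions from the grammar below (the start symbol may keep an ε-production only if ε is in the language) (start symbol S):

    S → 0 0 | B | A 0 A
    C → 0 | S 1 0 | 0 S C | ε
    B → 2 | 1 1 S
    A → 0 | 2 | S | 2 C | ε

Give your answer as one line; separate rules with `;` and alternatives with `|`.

The nullable symbols are {A, C}.
ε ∉ L(G), so no ε-production is kept.
Expand every rule over subsets of its nullable positions: S → A 0 A gives A 0 A | A 0 | 0 A | 0. C → 0 S C gives 0 S C | 0 S.

S → 0 0 | B | A 0 A | A 0 | 0 A | 0; C → 0 | S 1 0 | 0 S C | 0 S; B → 2 | 1 1 S; A → 0 | 2 | S | 2 C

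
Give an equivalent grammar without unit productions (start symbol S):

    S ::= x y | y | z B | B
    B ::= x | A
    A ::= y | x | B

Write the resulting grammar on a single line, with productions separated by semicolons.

Unit pairs: A ⇒* {B}; B ⇒* {A}; S ⇒* {A, B}.
For each unit pair (A, B), copy every non-unit production of B to A, then drop all unit productions.

S ::= x | x y | y | z B; B ::= x | y; A ::= x | y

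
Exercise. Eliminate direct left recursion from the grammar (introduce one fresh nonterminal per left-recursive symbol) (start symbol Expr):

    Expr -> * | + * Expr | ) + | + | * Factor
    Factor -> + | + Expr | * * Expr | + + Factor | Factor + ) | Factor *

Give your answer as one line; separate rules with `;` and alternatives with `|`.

Expr -> * | + * Expr | ) + | + | * Factor; Factor -> + Factor1 | + Expr Factor1 | * * Expr Factor1 | + + Factor Factor1; Factor1 -> + ) Factor1 | * Factor1 | ε

Left recursion appears on Factor.
For Factor: α = {+ ), *}, β = {+, + Expr, * * Expr, + + Factor}. Rewrite as Factor → β Factor1 and Factor1 → α Factor1 | ε.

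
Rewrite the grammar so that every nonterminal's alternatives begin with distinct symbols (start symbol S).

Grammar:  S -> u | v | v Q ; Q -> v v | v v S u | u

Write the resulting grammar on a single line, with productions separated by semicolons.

S -> u | v S'; Q -> u | v v Q'; S' -> epsilon | Q; Q' -> epsilon | S u

S has alternatives sharing prefix 'v': factor to S → v S' with S' → ε | Q.
Q has alternatives sharing prefix 'v v': factor to Q → v v Q' with Q' → ε | S u.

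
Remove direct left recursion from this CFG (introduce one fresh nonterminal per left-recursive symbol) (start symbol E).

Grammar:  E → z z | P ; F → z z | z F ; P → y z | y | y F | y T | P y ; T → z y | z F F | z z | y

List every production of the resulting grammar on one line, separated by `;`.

E → z z | P; F → z z | z F; P → y z P' | y P' | y F P' | y T P'; T → z y | z F F | z z | y; P' → y P' | ε

P is directly left-recursive.
For P: α = {y}, β = {y z, y, y F, y T}. Rewrite as P → β P' and P' → α P' | ε.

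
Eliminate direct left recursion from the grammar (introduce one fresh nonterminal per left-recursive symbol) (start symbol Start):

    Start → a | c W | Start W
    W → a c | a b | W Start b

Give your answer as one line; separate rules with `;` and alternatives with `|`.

Start → a Start1 | c W Start1; W → a c W1 | a b W1; Start1 → W Start1 | eps; W1 → Start b W1 | eps

Directly left-recursive nonterminals: Start, W.
For Start: α = {W}, β = {a, c W}. Rewrite as Start → β Start1 and Start1 → α Start1 | ε.
For W: α = {Start b}, β = {a c, a b}. Rewrite as W → β W1 and W1 → α W1 | ε.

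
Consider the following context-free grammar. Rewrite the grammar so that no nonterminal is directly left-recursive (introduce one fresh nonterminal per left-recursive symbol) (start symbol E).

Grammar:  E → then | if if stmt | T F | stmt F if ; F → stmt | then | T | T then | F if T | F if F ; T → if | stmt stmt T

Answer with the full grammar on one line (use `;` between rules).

E → then | if if stmt | T F | stmt F if; F → stmt F' | then F' | T F' | T then F'; T → if | stmt stmt T; F' → if T F' | if F F' | eps

Left recursion appears on F.
For F: α = {if T, if F}, β = {stmt, then, T, T then}. Rewrite as F → β F' and F' → α F' | ε.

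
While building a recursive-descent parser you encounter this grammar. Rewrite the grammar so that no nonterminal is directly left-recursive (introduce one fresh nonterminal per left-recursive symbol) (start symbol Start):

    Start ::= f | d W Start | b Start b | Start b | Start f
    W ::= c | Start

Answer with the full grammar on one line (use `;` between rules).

Start ::= f Start1 | d W Start Start1 | b Start b Start1; W ::= c | Start; Start1 ::= b Start1 | f Start1 | ε

Directly left-recursive nonterminal: Start.
For Start: α = {b, f}, β = {f, d W Start, b Start b}. Rewrite as Start → β Start1 and Start1 → α Start1 | ε.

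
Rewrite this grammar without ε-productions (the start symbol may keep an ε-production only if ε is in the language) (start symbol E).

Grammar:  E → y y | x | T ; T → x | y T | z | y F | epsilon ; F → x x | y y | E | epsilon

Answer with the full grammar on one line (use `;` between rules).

The nullable symbols are {E, F, T}.
ε ∈ L(G) since E is nullable, so keep E → ε.
Expand every rule over subsets of its nullable positions: T → y T gives y T | y.

E → y y | x | T | ε; T → x | y T | y | z | y F; F → x x | y y | E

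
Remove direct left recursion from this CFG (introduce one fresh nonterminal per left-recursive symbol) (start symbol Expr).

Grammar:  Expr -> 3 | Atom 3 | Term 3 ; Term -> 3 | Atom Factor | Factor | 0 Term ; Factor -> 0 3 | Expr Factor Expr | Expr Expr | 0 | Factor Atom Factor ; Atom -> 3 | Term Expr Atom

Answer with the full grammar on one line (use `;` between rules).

Factor is directly left-recursive.
For Factor: α = {Atom Factor}, β = {0 3, Expr Factor Expr, Expr Expr, 0}. Rewrite as Factor → β Factor1 and Factor1 → α Factor1 | ε.

Expr -> 3 | Atom 3 | Term 3; Term -> 3 | Atom Factor | Factor | 0 Term; Factor -> 0 3 Factor1 | Expr Factor Expr Factor1 | Expr Expr Factor1 | 0 Factor1; Atom -> 3 | Term Expr Atom; Factor1 -> Atom Factor Factor1 | ε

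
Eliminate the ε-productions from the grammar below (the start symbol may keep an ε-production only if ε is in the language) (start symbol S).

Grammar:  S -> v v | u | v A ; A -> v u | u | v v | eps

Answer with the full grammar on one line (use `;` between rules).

The nullable symbols are {A}.
ε ∉ L(G), so no ε-production is kept.
Add the nullable-subset variants: S → v A gives v A | v.

S -> v v | u | v A | v; A -> v u | u | v v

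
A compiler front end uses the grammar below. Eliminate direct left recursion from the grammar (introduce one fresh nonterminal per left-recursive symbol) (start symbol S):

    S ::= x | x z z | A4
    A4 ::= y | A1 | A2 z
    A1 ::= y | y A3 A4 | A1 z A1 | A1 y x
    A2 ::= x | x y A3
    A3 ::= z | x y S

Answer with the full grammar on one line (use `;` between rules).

Left recursion appears on A1.
For A1: α = {z A1, y x}, β = {y, y A3 A4}. Rewrite as A1 → β A1' and A1' → α A1' | ε.

S ::= x | x z z | A4; A4 ::= y | A1 | A2 z; A1 ::= y A1' | y A3 A4 A1'; A2 ::= x | x y A3; A3 ::= z | x y S; A1' ::= z A1 A1' | y x A1' | epsilon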